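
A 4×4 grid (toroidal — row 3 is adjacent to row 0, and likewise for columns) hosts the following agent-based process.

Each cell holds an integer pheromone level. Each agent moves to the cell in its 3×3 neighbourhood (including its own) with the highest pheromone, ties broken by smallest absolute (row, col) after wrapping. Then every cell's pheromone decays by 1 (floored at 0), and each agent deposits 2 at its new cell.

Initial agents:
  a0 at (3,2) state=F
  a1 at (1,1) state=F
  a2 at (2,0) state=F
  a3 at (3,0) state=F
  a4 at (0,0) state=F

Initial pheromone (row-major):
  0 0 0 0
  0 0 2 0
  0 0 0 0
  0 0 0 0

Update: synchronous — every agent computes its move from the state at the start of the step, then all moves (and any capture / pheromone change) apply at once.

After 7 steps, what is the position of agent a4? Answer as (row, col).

t=1: a0@(0,1) a1@(1,2) a2@(1,0) a3@(0,0) a4@(0,0) | pheromone: 4 2 0 0 / 2 0 3 0 / 0 0 0 0 / 0 0 0 0
t=2: a0@(0,0) a1@(1,2) a2@(0,0) a3@(0,0) a4@(0,0) | pheromone: 11 1 0 0 / 1 0 4 0 / 0 0 0 0 / 0 0 0 0
t=3: a0@(0,0) a1@(1,2) a2@(0,0) a3@(0,0) a4@(0,0) | pheromone: 18 0 0 0 / 0 0 5 0 / 0 0 0 0 / 0 0 0 0
t=4: a0@(0,0) a1@(1,2) a2@(0,0) a3@(0,0) a4@(0,0) | pheromone: 25 0 0 0 / 0 0 6 0 / 0 0 0 0 / 0 0 0 0
t=5: a0@(0,0) a1@(1,2) a2@(0,0) a3@(0,0) a4@(0,0) | pheromone: 32 0 0 0 / 0 0 7 0 / 0 0 0 0 / 0 0 0 0
t=6: a0@(0,0) a1@(1,2) a2@(0,0) a3@(0,0) a4@(0,0) | pheromone: 39 0 0 0 / 0 0 8 0 / 0 0 0 0 / 0 0 0 0
t=7: a0@(0,0) a1@(1,2) a2@(0,0) a3@(0,0) a4@(0,0) | pheromone: 46 0 0 0 / 0 0 9 0 / 0 0 0 0 / 0 0 0 0

(0, 0)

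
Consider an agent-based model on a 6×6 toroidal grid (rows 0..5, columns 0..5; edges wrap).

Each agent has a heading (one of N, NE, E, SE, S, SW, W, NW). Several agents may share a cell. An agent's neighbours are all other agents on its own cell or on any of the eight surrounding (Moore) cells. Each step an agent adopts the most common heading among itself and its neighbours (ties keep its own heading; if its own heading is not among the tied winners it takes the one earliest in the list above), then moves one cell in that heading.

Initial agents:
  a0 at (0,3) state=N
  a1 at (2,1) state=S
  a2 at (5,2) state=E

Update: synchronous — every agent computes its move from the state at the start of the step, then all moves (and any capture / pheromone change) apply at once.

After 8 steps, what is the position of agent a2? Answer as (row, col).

(5, 4)

t=1: a0@(5,3):N a1@(3,1):S a2@(5,3):E
t=2: a0@(4,3):N a1@(4,1):S a2@(5,4):E
t=3: a0@(3,3):N a1@(5,1):S a2@(5,5):E
t=4: a0@(2,3):N a1@(0,1):S a2@(5,0):E
t=5: a0@(1,3):N a1@(1,1):S a2@(5,1):E
t=6: a0@(0,3):N a1@(2,1):S a2@(5,2):E
t=7: a0@(5,3):N a1@(3,1):S a2@(5,3):E
t=8: a0@(4,3):N a1@(4,1):S a2@(5,4):E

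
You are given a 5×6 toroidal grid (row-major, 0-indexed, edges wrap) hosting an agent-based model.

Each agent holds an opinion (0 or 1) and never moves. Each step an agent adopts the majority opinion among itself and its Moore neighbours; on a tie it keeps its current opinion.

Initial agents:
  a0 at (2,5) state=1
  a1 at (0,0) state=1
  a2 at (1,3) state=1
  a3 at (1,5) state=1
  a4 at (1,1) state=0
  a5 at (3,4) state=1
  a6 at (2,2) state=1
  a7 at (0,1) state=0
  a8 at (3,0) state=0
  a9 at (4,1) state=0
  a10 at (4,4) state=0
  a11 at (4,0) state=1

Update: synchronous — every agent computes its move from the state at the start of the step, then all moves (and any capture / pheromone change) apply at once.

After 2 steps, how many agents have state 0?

t=1: a0@(2,5):1 a1@(0,0):1 a2@(1,3):1 a3@(1,5):1 a4@(1,1):0 a5@(3,4):1 a6@(2,2):1 a7@(0,1):0 a8@(3,0):0 a9@(4,1):0 a10@(4,4):0 a11@(4,0):0
t=2: a0@(2,5):1 a1@(0,0):0 a2@(1,3):1 a3@(1,5):1 a4@(1,1):0 a5@(3,4):1 a6@(2,2):1 a7@(0,1):0 a8@(3,0):0 a9@(4,1):0 a10@(4,4):0 a11@(4,0):0

7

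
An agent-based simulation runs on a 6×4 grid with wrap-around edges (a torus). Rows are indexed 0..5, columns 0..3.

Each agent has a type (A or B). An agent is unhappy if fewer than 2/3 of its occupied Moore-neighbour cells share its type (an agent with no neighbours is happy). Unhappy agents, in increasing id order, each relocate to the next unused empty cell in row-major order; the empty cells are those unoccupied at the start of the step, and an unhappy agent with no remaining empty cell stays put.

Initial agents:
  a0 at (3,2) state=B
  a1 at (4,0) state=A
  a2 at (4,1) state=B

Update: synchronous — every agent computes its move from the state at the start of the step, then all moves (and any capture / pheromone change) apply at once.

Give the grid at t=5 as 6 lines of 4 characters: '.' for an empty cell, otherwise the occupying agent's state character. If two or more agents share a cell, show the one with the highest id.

t=1: a0@(3,2):B a1@(0,0):A a2@(0,1):B
t=2: a0@(3,2):B a1@(0,2):A a2@(0,3):B
t=3: a0@(3,2):B a1@(0,0):A a2@(0,1):B
t=4: a0@(3,2):B a1@(0,2):A a2@(0,3):B
t=5: a0@(3,2):B a1@(0,0):A a2@(0,1):B

AB..
....
....
..B.
....
....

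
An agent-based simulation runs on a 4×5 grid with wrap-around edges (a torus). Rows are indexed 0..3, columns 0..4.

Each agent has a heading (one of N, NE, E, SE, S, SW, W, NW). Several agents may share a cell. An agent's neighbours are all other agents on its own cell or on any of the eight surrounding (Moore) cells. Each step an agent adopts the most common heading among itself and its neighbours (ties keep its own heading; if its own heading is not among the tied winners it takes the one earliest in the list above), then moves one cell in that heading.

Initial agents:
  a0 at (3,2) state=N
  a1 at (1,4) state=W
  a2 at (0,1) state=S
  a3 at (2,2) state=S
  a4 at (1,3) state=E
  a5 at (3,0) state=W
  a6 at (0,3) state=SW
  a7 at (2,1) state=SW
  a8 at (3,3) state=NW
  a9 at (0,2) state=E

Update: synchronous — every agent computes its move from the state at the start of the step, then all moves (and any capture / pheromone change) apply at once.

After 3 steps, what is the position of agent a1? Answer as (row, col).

(1, 0)

t=1: a0@(0,2):S a1@(1,3):W a2@(1,1):S a3@(3,2):S a4@(1,4):E a5@(3,4):W a6@(0,4):E a7@(3,0):SW a8@(2,2):NW a9@(0,3):E
t=2: a0@(1,2):S a1@(1,4):E a2@(2,1):S a3@(0,2):S a4@(1,0):E a5@(3,0):E a6@(0,0):E a7@(0,4):SW a8@(3,2):S a9@(0,4):E
t=3: a0@(2,2):S a1@(1,0):E a2@(3,1):S a3@(1,2):S a4@(1,1):E a5@(3,1):E a6@(0,1):E a7@(0,0):E a8@(0,2):S a9@(0,0):E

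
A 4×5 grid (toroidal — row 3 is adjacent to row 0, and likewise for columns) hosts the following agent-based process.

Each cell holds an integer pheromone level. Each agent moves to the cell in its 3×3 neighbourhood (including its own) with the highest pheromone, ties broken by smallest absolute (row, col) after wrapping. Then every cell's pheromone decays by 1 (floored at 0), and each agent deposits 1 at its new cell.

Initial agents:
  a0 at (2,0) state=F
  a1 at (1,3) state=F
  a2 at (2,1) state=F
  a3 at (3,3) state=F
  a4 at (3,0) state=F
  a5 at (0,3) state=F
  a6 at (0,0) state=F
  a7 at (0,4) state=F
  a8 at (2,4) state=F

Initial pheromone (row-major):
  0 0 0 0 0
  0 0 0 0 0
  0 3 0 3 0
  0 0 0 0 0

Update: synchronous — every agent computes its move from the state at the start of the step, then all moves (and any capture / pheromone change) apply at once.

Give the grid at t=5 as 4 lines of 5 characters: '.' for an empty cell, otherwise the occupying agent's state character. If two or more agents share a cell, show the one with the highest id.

t=1: a0@(2,1) a1@(2,3) a2@(2,1) a3@(2,3) a4@(2,1) a5@(0,2) a6@(0,0) a7@(0,0) a8@(2,3) | pheromone: 2 0 1 0 0 / 0 0 0 0 0 / 0 5 0 5 0 / 0 0 0 0 0
t=2: a0@(2,1) a1@(2,3) a2@(2,1) a3@(2,3) a4@(2,1) a5@(0,2) a6@(0,0) a7@(0,0) a8@(2,3) | pheromone: 3 0 1 0 0 / 0 0 0 0 0 / 0 7 0 7 0 / 0 0 0 0 0
t=3: a0@(2,1) a1@(2,3) a2@(2,1) a3@(2,3) a4@(2,1) a5@(0,2) a6@(0,0) a7@(0,0) a8@(2,3) | pheromone: 4 0 1 0 0 / 0 0 0 0 0 / 0 9 0 9 0 / 0 0 0 0 0
t=4: a0@(2,1) a1@(2,3) a2@(2,1) a3@(2,3) a4@(2,1) a5@(0,2) a6@(0,0) a7@(0,0) a8@(2,3) | pheromone: 5 0 1 0 0 / 0 0 0 0 0 / 0 11 0 11 0 / 0 0 0 0 0
t=5: a0@(2,1) a1@(2,3) a2@(2,1) a3@(2,3) a4@(2,1) a5@(0,2) a6@(0,0) a7@(0,0) a8@(2,3) | pheromone: 6 0 1 0 0 / 0 0 0 0 0 / 0 13 0 13 0 / 0 0 0 0 0

F.F..
.....
.F.F.
.....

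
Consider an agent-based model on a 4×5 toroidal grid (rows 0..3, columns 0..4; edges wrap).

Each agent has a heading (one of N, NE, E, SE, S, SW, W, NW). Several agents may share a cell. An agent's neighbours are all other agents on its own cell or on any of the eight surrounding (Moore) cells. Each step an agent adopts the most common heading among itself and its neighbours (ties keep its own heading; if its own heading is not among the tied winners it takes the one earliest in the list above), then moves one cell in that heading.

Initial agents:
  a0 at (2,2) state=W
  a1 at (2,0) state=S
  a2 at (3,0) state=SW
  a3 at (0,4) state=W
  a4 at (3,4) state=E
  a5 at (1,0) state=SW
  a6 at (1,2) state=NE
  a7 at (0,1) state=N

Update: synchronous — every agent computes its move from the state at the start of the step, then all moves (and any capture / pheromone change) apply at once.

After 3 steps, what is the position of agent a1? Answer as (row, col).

t=1: a0@(2,1):W a1@(3,4):SW a2@(0,4):SW a3@(1,3):SW a4@(3,0):E a5@(2,4):SW a6@(0,3):NE a7@(1,0):SW
t=2: a0@(2,0):W a1@(0,3):SW a2@(1,3):SW a3@(2,2):SW a4@(0,4):SW a5@(3,3):SW a6@(1,2):SW a7@(2,4):SW
t=3: a0@(2,4):W a1@(1,2):SW a2@(2,2):SW a3@(3,1):SW a4@(1,3):SW a5@(0,2):SW a6@(2,1):SW a7@(3,3):SW

(1, 2)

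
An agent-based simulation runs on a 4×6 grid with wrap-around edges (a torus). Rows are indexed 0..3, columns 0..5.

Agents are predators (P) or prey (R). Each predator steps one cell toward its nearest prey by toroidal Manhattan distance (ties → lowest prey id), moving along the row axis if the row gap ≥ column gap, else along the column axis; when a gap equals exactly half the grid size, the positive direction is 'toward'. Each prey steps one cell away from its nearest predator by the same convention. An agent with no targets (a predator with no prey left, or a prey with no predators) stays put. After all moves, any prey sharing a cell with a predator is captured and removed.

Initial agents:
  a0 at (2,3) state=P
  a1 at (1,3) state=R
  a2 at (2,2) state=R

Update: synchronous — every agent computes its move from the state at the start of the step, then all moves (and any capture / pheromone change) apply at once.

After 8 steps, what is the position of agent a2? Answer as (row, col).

t=1: a0@(1,3):P a1@(0,3):R a2@(2,1):R
t=2: a0@(0,3):P a1@(3,3):R a2@(2,0):R
t=3: a0@(3,3):P a1@(2,3):R a2@(2,5):R
t=4: a0@(2,3):P a1@(1,3):R a2@(2,0):R
t=5: a0@(1,3):P a1@(0,3):R a2@(2,5):R
t=6: a0@(0,3):P a1@(3,3):R a2@(2,0):R
t=7: a0@(3,3):P a1@(2,3):R a2@(2,5):R
t=8: a0@(2,3):P a1@(1,3):R a2@(2,0):R

(2, 0)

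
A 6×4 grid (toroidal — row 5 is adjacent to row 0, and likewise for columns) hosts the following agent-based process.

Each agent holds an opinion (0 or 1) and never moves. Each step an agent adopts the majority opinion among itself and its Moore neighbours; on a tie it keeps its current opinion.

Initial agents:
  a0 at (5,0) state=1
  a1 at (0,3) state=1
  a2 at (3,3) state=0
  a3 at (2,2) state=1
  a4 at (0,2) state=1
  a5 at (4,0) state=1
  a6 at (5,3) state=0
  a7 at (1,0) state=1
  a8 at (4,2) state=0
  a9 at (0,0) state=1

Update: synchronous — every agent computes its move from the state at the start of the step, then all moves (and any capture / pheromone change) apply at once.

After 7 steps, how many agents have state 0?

2

t=1: a0@(5,0):1 a1@(0,3):1 a2@(3,3):0 a3@(2,2):1 a4@(0,2):1 a5@(4,0):1 a6@(5,3):1 a7@(1,0):1 a8@(4,2):0 a9@(0,0):1
t=2: (unchanged — steady state)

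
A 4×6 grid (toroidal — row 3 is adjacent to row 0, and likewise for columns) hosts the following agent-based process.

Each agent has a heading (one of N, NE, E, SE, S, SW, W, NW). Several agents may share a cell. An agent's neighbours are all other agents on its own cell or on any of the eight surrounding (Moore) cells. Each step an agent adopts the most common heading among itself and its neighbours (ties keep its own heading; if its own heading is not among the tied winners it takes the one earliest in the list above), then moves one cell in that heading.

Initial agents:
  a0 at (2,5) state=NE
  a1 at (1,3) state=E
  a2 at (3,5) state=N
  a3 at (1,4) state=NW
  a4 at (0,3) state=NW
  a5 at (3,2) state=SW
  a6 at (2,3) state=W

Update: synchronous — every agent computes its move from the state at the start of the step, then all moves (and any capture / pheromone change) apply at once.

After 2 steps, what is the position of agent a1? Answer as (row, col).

(3, 1)

t=1: a0@(1,0):NE a1@(0,2):NW a2@(2,5):N a3@(0,3):NW a4@(3,2):NW a5@(0,1):SW a6@(2,2):W
t=2: a0@(0,1):NE a1@(3,1):NW a2@(1,5):N a3@(3,2):NW a4@(2,1):NW a5@(3,0):NW a6@(2,1):W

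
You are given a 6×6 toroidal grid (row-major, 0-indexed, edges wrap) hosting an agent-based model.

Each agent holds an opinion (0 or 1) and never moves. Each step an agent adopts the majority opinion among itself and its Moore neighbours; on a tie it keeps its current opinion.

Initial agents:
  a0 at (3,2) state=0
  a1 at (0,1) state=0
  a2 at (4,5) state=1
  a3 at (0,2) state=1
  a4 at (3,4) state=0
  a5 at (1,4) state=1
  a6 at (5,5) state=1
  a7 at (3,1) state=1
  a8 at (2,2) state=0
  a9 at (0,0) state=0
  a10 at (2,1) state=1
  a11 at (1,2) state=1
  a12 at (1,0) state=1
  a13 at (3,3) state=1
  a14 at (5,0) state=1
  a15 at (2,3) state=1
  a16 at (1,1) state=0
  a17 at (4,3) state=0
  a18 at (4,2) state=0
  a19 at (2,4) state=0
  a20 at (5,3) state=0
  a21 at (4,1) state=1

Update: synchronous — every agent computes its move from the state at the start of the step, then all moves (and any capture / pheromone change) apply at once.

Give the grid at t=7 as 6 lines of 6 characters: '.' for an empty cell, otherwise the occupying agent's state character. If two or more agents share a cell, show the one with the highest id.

000...
001.1.
.1111.
.1100.
.100.1
1..0.1

t=1: a0@(3,2):1 a1@(0,1):1 a2@(4,5):1 a3@(0,2):0 a4@(3,4):0 a5@(1,4):1 a6@(5,5):1 a7@(3,1):1 a8@(2,2):1 a9@(0,0):0 a10@(2,1):1 a11@(1,2):1 a12@(1,0):0 a13@(3,3):0 a14@(5,0):1 a15@(2,3):1 a16@(1,1):0 a17@(4,3):0 a18@(4,2):0 a19@(2,4):1 a20@(5,3):0 a21@(4,1):1
t=2: a0@(3,2):1 a1@(0,1):0 a2@(4,5):1 a3@(0,2):0 a4@(3,4):0 a5@(1,4):1 a6@(5,5):1 a7@(3,1):1 a8@(2,2):1 a9@(0,0):0 a10@(2,1):1 a11@(1,2):1 a12@(1,0):0 a13@(3,3):0 a14@(5,0):1 a15@(2,3):1 a16@(1,1):0 a17@(4,3):0 a18@(4,2):0 a19@(2,4):1 a20@(5,3):0 a21@(4,1):1
t=3: (unchanged — steady state)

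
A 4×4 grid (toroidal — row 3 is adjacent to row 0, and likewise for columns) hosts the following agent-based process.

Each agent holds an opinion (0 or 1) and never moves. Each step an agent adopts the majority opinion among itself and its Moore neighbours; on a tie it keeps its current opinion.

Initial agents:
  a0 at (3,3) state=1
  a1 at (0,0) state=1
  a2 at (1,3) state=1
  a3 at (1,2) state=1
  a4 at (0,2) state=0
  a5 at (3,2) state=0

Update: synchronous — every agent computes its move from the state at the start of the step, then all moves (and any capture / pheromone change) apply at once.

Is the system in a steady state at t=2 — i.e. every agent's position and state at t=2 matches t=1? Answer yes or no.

t=1: a0@(3,3):1 a1@(0,0):1 a2@(1,3):1 a3@(1,2):1 a4@(0,2):1 a5@(3,2):0
t=2: a0@(3,3):1 a1@(0,0):1 a2@(1,3):1 a3@(1,2):1 a4@(0,2):1 a5@(3,2):1

no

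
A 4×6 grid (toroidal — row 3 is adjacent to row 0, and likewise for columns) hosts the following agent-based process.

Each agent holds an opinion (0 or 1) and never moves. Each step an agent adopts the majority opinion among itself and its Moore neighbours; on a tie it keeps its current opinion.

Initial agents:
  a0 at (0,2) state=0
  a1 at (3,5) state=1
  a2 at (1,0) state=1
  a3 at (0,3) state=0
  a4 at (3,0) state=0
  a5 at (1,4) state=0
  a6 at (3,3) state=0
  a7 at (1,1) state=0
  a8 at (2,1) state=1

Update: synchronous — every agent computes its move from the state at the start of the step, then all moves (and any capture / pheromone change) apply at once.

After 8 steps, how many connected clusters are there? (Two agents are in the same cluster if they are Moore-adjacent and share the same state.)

2

t=1: a0@(0,2):0 a1@(3,5):1 a2@(1,0):1 a3@(0,3):0 a4@(3,0):1 a5@(1,4):0 a6@(3,3):0 a7@(1,1):0 a8@(2,1):1
t=2: (unchanged — steady state)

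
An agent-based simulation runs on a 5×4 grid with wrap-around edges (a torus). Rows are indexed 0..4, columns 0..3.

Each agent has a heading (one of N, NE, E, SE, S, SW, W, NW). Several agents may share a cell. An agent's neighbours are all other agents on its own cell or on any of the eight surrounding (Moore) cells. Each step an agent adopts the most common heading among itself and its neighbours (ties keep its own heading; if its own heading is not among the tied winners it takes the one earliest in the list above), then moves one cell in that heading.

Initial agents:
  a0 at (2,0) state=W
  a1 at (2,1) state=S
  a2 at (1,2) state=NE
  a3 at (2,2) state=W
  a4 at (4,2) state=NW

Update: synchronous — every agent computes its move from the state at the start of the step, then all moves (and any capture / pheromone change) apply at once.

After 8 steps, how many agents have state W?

t=1: a0@(2,3):W a1@(2,0):W a2@(0,3):NE a3@(2,1):W a4@(3,1):NW
t=2: a0@(2,2):W a1@(2,3):W a2@(4,0):NE a3@(2,0):W a4@(3,0):W
t=3: a0@(2,1):W a1@(2,2):W a2@(3,1):NE a3@(2,3):W a4@(3,3):W
t=4: a0@(2,0):W a1@(2,1):W a2@(3,0):W a3@(2,2):W a4@(3,2):W
t=5: a0@(2,3):W a1@(2,0):W a2@(3,3):W a3@(2,1):W a4@(3,1):W
t=6: a0@(2,2):W a1@(2,3):W a2@(3,2):W a3@(2,0):W a4@(3,0):W
t=7: a0@(2,1):W a1@(2,2):W a2@(3,1):W a3@(2,3):W a4@(3,3):W
t=8: a0@(2,0):W a1@(2,1):W a2@(3,0):W a3@(2,2):W a4@(3,2):W

5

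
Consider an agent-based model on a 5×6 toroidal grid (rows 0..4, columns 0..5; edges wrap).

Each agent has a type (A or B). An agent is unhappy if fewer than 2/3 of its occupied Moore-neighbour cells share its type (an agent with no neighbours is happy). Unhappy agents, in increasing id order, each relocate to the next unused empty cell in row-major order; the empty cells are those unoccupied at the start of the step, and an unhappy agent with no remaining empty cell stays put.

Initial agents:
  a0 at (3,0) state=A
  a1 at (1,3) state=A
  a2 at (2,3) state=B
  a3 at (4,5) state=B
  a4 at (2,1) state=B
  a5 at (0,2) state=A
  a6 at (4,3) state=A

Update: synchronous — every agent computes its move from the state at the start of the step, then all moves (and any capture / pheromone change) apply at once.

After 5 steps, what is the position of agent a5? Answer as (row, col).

t=1: a0@(0,0):A a1@(0,1):A a2@(0,3):B a3@(0,4):B a4@(0,5):B a5@(0,2):A a6@(4,3):A
t=2: a0@(1,0):A a1@(0,1):A a2@(1,1):B a3@(0,4):B a4@(1,2):B a5@(0,2):A a6@(1,3):A
t=3: a0@(0,0):A a1@(0,3):A a2@(0,5):B a3@(1,4):B a4@(1,5):B a5@(2,0):A a6@(2,1):A
t=4: a0@(0,1):A a1@(0,2):A a2@(0,5):B a3@(1,4):B a4@(0,4):B a5@(1,0):A a6@(2,1):A
t=5: (unchanged — steady state)

(1, 0)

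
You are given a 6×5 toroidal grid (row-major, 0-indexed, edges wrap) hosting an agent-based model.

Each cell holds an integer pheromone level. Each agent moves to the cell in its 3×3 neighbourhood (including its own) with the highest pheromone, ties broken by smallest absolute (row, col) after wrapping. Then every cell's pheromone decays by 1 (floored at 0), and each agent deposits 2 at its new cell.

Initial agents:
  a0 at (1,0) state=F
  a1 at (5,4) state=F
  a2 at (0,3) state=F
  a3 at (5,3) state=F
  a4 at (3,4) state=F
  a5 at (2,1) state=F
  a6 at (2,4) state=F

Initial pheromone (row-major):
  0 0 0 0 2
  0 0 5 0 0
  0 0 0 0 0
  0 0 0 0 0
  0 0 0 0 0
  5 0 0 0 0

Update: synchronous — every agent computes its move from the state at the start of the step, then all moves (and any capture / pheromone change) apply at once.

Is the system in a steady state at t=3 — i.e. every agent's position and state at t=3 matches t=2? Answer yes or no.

t=1: a0@(0,4) a1@(5,0) a2@(1,2) a3@(0,4) a4@(2,0) a5@(1,2) a6@(1,0) | pheromone: 0 0 0 0 5 / 2 0 8 0 0 / 2 0 0 0 0 / 0 0 0 0 0 / 0 0 0 0 0 / 6 0 0 0 0
t=2: a0@(5,0) a1@(5,0) a2@(1,2) a3@(5,0) a4@(1,0) a5@(1,2) a6@(0,4) | pheromone: 0 0 0 0 6 / 3 0 11 0 0 / 1 0 0 0 0 / 0 0 0 0 0 / 0 0 0 0 0 / 11 0 0 0 0
t=3: a0@(5,0) a1@(5,0) a2@(1,2) a3@(5,0) a4@(0,4) a5@(1,2) a6@(5,0) | pheromone: 0 0 0 0 7 / 2 0 14 0 0 / 0 0 0 0 0 / 0 0 0 0 0 / 0 0 0 0 0 / 18 0 0 0 0

no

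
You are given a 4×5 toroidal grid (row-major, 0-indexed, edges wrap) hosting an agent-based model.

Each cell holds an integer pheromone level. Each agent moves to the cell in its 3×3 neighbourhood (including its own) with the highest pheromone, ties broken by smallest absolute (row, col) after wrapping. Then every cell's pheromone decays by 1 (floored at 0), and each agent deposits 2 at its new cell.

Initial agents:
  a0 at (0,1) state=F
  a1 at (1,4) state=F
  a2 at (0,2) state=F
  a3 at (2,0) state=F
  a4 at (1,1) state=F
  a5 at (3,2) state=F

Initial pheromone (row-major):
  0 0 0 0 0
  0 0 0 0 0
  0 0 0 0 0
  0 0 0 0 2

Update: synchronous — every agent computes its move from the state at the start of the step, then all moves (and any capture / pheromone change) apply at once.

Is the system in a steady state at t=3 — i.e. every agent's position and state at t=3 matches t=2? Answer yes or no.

yes

t=1: a0@(0,0) a1@(0,0) a2@(0,1) a3@(3,4) a4@(0,0) a5@(0,1) | pheromone: 6 4 0 0 0 / 0 0 0 0 0 / 0 0 0 0 0 / 0 0 0 0 3
t=2: a0@(0,0) a1@(0,0) a2@(0,0) a3@(0,0) a4@(0,0) a5@(0,0) | pheromone: 17 3 0 0 0 / 0 0 0 0 0 / 0 0 0 0 0 / 0 0 0 0 2
t=3: a0@(0,0) a1@(0,0) a2@(0,0) a3@(0,0) a4@(0,0) a5@(0,0) | pheromone: 28 2 0 0 0 / 0 0 0 0 0 / 0 0 0 0 0 / 0 0 0 0 1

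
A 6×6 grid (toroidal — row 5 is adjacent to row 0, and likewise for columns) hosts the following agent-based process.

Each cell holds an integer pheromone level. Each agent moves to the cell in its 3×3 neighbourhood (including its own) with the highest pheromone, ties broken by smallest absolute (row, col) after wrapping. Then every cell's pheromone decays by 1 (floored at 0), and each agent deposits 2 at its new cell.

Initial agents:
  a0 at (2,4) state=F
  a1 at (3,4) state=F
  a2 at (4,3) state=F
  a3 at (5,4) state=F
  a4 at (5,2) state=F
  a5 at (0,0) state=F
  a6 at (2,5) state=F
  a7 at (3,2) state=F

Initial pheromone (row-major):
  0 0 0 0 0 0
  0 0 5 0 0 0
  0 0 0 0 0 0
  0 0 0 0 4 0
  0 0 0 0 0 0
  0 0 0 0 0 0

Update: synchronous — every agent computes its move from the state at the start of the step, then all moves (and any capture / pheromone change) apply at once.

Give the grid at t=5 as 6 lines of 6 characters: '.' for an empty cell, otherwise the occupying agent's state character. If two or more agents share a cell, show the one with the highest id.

F.....
..F...
......
....F.
......
......

t=1: a0@(3,4) a1@(3,4) a2@(3,4) a3@(0,3) a4@(0,1) a5@(0,0) a6@(3,4) a7@(2,1) | pheromone: 2 2 0 2 0 0 / 0 0 4 0 0 0 / 0 2 0 0 0 0 / 0 0 0 0 11 0 / 0 0 0 0 0 0 / 0 0 0 0 0 0
t=2: a0@(3,4) a1@(3,4) a2@(3,4) a3@(1,2) a4@(1,2) a5@(0,0) a6@(3,4) a7@(1,2) | pheromone: 3 1 0 1 0 0 / 0 0 9 0 0 0 / 0 1 0 0 0 0 / 0 0 0 0 18 0 / 0 0 0 0 0 0 / 0 0 0 0 0 0
t=3: a0@(3,4) a1@(3,4) a2@(3,4) a3@(1,2) a4@(1,2) a5@(0,0) a6@(3,4) a7@(1,2) | pheromone: 4 0 0 0 0 0 / 0 0 14 0 0 0 / 0 0 0 0 0 0 / 0 0 0 0 25 0 / 0 0 0 0 0 0 / 0 0 0 0 0 0
t=4: a0@(3,4) a1@(3,4) a2@(3,4) a3@(1,2) a4@(1,2) a5@(0,0) a6@(3,4) a7@(1,2) | pheromone: 5 0 0 0 0 0 / 0 0 19 0 0 0 / 0 0 0 0 0 0 / 0 0 0 0 32 0 / 0 0 0 0 0 0 / 0 0 0 0 0 0
t=5: a0@(3,4) a1@(3,4) a2@(3,4) a3@(1,2) a4@(1,2) a5@(0,0) a6@(3,4) a7@(1,2) | pheromone: 6 0 0 0 0 0 / 0 0 24 0 0 0 / 0 0 0 0 0 0 / 0 0 0 0 39 0 / 0 0 0 0 0 0 / 0 0 0 0 0 0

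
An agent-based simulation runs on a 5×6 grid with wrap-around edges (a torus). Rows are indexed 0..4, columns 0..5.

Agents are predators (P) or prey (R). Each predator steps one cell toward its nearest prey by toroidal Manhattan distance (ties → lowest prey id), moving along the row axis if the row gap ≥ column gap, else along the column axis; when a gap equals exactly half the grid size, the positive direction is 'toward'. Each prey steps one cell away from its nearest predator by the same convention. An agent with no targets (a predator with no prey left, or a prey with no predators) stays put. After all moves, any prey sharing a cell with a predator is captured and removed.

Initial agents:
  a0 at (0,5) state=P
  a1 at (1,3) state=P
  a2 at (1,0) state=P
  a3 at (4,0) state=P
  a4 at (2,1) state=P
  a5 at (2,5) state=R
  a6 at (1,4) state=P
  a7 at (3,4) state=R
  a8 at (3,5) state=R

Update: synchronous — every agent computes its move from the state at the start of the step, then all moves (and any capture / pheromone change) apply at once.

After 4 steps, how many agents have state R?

t=1: a0@(1,5):P a1@(1,4):P a2@(2,0):P a3@(3,0):P a4@(2,0):P a5@(3,5):R a6@(2,4):P a7@(4,4):R a8@(2,5):R
t=2: a0@(2,5):P a1@(0,4):P a2@(2,5):P a3@(3,5):P a4@(2,5):P a5@(3,4):R a6@(2,5):P a7@(3,4):R
t=3: a0@(3,5):P a1@(4,4):P a2@(3,5):P a3@(3,4):P a4@(3,5):P a5@(3,3):R a6@(3,5):P a7@(3,3):R
t=4: a0@(3,4):P a1@(3,4):P a2@(3,4):P a3@(3,3):P a4@(3,4):P a5@(3,2):R a6@(3,4):P a7@(3,2):R

2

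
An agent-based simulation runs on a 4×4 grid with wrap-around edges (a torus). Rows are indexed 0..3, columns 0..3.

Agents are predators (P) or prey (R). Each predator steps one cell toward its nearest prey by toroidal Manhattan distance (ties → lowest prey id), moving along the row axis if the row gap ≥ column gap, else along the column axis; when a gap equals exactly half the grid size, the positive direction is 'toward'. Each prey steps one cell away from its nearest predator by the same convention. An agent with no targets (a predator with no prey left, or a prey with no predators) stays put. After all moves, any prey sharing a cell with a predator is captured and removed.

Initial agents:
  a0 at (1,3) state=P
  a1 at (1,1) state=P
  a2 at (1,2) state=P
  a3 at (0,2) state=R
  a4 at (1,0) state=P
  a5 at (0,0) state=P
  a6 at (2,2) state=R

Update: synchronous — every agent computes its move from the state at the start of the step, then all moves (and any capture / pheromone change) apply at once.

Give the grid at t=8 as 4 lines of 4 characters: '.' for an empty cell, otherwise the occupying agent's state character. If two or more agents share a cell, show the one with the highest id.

t=1: a0@(0,3):P a1@(0,1):P a2@(0,2):P a3@(3,2):R a4@(1,1):P a5@(0,1):P a6@(3,2):R
t=2: a0@(3,3):P a1@(3,1):P a2@(3,2):P a3@(2,2):R a4@(2,1):P a5@(3,1):P a6@(2,2):R
t=3: a0@(2,3):P a1@(2,1):P a2@(2,2):P a3@(1,2):R a4@(2,2):P a5@(2,1):P a6@(1,2):R
t=4: a0@(1,3):P a1@(1,1):P a2@(1,2):P a3@(0,2):R a4@(1,2):P a5@(1,1):P a6@(0,2):R
t=5: a0@(0,3):P a1@(0,1):P a2@(0,2):P a3@(3,2):R a4@(0,2):P a5@(0,1):P a6@(3,2):R
t=6: a0@(3,3):P a1@(3,1):P a2@(3,2):P a3@(2,2):R a4@(3,2):P a5@(3,1):P a6@(2,2):R
t=7: a0@(2,3):P a1@(2,1):P a2@(2,2):P a3@(1,2):R a4@(2,2):P a5@(2,1):P a6@(1,2):R
t=8: a0@(1,3):P a1@(1,1):P a2@(1,2):P a3@(0,2):R a4@(1,2):P a5@(1,1):P a6@(0,2):R

..R.
.PPP
....
....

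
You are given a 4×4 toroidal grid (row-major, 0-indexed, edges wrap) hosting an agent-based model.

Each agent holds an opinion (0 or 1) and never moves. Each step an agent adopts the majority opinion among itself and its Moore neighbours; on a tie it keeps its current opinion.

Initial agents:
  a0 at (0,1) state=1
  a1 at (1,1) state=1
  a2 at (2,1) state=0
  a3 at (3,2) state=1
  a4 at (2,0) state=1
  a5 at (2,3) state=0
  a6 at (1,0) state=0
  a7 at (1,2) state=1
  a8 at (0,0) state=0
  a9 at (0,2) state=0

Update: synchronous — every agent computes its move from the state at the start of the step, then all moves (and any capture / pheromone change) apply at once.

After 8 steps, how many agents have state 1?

t=1: a0@(0,1):1 a1@(1,1):1 a2@(2,1):1 a3@(3,2):0 a4@(2,0):0 a5@(2,3):1 a6@(1,0):0 a7@(1,2):1 a8@(0,0):0 a9@(0,2):1
t=2: a0@(0,1):1 a1@(1,1):1 a2@(2,1):1 a3@(3,2):1 a4@(2,0):1 a5@(2,3):0 a6@(1,0):1 a7@(1,2):1 a8@(0,0):0 a9@(0,2):1
t=3: a0@(0,1):1 a1@(1,1):1 a2@(2,1):1 a3@(3,2):1 a4@(2,0):1 a5@(2,3):1 a6@(1,0):1 a7@(1,2):1 a8@(0,0):1 a9@(0,2):1
t=4: (unchanged — steady state)

10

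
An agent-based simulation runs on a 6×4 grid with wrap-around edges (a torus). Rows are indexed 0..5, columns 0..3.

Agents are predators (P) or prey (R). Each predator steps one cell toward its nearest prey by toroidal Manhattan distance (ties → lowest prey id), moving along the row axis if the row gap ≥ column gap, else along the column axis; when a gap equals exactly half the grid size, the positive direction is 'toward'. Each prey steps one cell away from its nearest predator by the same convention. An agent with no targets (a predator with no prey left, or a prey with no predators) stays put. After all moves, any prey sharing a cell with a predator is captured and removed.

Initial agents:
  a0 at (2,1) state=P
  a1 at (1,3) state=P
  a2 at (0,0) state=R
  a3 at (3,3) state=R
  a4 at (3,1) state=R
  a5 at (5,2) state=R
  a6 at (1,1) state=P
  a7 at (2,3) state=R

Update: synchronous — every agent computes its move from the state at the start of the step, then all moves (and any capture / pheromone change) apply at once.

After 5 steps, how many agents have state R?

3

t=1: a0@(3,1):P a1@(2,3):P a2@(5,0):R a3@(4,3):R a4@(4,1):R a5@(4,2):R a6@(0,1):P a7@(3,3):R
t=2: a0@(4,1):P a1@(3,3):P a2@(4,0):R a3@(5,3):R a5@(5,2):R a6@(5,1):P a7@(4,3):R
t=3: a0@(4,0):P a1@(4,3):P a3@(0,3):R a5@(5,3):R a6@(5,2):P a7@(5,3):R
t=4: a0@(5,0):P a1@(5,3):P a3@(1,3):R a5@(0,3):R a6@(5,3):P a7@(0,3):R
t=5: a0@(0,0):P a1@(0,3):P a3@(2,3):R a5@(1,3):R a6@(0,3):P a7@(1,3):R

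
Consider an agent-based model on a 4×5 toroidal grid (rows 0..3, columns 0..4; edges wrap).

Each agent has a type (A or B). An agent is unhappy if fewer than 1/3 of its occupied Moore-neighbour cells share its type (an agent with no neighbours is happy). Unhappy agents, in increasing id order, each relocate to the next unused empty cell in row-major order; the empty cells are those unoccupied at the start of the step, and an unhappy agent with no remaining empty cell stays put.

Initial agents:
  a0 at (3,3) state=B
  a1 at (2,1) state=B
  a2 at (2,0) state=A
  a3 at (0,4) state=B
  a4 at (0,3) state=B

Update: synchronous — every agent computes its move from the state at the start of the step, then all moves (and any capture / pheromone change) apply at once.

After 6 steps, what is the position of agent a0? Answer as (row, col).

(3, 3)

t=1: a0@(3,3):B a1@(0,0):B a2@(0,1):A a3@(0,4):B a4@(0,3):B
t=2: a0@(3,3):B a1@(0,0):B a2@(0,2):A a3@(0,4):B a4@(0,3):B
t=3: a0@(3,3):B a1@(0,0):B a2@(0,1):A a3@(0,4):B a4@(0,3):B
t=4: a0@(3,3):B a1@(0,0):B a2@(0,2):A a3@(0,4):B a4@(0,3):B
t=5: a0@(3,3):B a1@(0,0):B a2@(0,1):A a3@(0,4):B a4@(0,3):B
t=6: a0@(3,3):B a1@(0,0):B a2@(0,2):A a3@(0,4):B a4@(0,3):B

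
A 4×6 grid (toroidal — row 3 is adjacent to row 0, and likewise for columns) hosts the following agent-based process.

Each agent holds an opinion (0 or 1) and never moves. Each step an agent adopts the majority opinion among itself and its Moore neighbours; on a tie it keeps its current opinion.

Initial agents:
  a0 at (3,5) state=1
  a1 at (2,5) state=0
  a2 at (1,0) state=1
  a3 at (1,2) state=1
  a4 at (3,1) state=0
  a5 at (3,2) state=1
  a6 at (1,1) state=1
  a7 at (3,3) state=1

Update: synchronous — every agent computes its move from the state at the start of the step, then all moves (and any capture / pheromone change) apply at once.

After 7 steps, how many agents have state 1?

t=1: a0@(3,5):1 a1@(2,5):1 a2@(1,0):1 a3@(1,2):1 a4@(3,1):0 a5@(3,2):1 a6@(1,1):1 a7@(3,3):1
t=2: (unchanged — steady state)

7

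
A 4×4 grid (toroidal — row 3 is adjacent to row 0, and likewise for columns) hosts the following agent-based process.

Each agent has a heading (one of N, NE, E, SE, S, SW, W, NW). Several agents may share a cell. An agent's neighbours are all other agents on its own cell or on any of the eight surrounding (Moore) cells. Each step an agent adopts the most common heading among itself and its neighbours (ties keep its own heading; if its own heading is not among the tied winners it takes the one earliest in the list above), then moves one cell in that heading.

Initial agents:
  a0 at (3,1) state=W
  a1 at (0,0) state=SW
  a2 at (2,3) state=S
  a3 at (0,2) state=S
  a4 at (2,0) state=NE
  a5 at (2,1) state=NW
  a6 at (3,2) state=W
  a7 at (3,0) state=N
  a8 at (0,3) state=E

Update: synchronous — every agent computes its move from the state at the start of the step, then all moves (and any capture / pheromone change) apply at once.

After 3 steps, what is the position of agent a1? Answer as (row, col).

(2, 1)

t=1: a0@(3,0):W a1@(1,3):SW a2@(3,3):S a3@(0,1):W a4@(1,1):NE a5@(2,0):W a6@(3,1):W a7@(2,0):N a8@(0,0):E
t=2: a0@(3,3):W a1@(2,2):SW a2@(3,2):W a3@(0,0):W a4@(1,0):W a5@(2,3):W a6@(3,0):W a7@(2,3):W a8@(0,3):W
t=3: a0@(3,2):W a1@(2,1):W a2@(3,1):W a3@(0,3):W a4@(1,3):W a5@(2,2):W a6@(3,3):W a7@(2,2):W a8@(0,2):W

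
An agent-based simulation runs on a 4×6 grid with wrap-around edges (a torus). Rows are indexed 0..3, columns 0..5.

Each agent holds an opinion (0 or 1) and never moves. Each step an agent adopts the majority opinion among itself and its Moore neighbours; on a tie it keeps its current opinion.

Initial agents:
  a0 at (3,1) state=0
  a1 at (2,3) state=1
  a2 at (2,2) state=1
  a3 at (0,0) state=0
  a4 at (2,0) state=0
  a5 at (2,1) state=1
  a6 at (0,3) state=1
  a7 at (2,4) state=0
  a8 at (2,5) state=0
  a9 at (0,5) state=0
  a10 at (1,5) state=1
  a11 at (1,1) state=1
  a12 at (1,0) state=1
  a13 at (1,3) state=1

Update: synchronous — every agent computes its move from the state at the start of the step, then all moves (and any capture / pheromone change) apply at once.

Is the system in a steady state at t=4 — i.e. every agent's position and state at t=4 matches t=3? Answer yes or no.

t=1: a0@(3,1):0 a1@(2,3):1 a2@(2,2):1 a3@(0,0):0 a4@(2,0):1 a5@(2,1):1 a6@(0,3):1 a7@(2,4):1 a8@(2,5):0 a9@(0,5):0 a10@(1,5):0 a11@(1,1):1 a12@(1,0):1 a13@(1,3):1
t=2: a0@(3,1):1 a1@(2,3):1 a2@(2,2):1 a3@(0,0):0 a4@(2,0):1 a5@(2,1):1 a6@(0,3):1 a7@(2,4):1 a8@(2,5):1 a9@(0,5):0 a10@(1,5):0 a11@(1,1):1 a12@(1,0):1 a13@(1,3):1
t=3: a0@(3,1):1 a1@(2,3):1 a2@(2,2):1 a3@(0,0):0 a4@(2,0):1 a5@(2,1):1 a6@(0,3):1 a7@(2,4):1 a8@(2,5):1 a9@(0,5):0 a10@(1,5):1 a11@(1,1):1 a12@(1,0):1 a13@(1,3):1
t=4: a0@(3,1):1 a1@(2,3):1 a2@(2,2):1 a3@(0,0):1 a4@(2,0):1 a5@(2,1):1 a6@(0,3):1 a7@(2,4):1 a8@(2,5):1 a9@(0,5):0 a10@(1,5):1 a11@(1,1):1 a12@(1,0):1 a13@(1,3):1

no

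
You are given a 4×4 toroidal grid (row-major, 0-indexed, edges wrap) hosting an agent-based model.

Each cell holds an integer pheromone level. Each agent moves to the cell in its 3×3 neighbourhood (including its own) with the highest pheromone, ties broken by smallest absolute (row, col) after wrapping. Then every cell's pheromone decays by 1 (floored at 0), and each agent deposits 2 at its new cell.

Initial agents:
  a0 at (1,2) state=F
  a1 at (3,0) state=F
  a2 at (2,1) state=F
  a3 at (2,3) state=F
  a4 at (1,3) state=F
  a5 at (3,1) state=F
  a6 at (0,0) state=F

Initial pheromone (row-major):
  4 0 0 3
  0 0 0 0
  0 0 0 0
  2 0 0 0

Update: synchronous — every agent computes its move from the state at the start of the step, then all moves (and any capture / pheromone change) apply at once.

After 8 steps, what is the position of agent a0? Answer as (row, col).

(0, 0)

t=1: a0@(0,3) a1@(0,0) a2@(3,0) a3@(3,0) a4@(0,0) a5@(0,0) a6@(0,0) | pheromone: 11 0 0 4 / 0 0 0 0 / 0 0 0 0 / 5 0 0 0
t=2: a0@(0,0) a1@(0,0) a2@(0,0) a3@(0,0) a4@(0,0) a5@(0,0) a6@(0,0) | pheromone: 24 0 0 3 / 0 0 0 0 / 0 0 0 0 / 4 0 0 0
t=3: a0@(0,0) a1@(0,0) a2@(0,0) a3@(0,0) a4@(0,0) a5@(0,0) a6@(0,0) | pheromone: 37 0 0 2 / 0 0 0 0 / 0 0 0 0 / 3 0 0 0
t=4: a0@(0,0) a1@(0,0) a2@(0,0) a3@(0,0) a4@(0,0) a5@(0,0) a6@(0,0) | pheromone: 50 0 0 1 / 0 0 0 0 / 0 0 0 0 / 2 0 0 0
t=5: a0@(0,0) a1@(0,0) a2@(0,0) a3@(0,0) a4@(0,0) a5@(0,0) a6@(0,0) | pheromone: 63 0 0 0 / 0 0 0 0 / 0 0 0 0 / 1 0 0 0
t=6: a0@(0,0) a1@(0,0) a2@(0,0) a3@(0,0) a4@(0,0) a5@(0,0) a6@(0,0) | pheromone: 76 0 0 0 / 0 0 0 0 / 0 0 0 0 / 0 0 0 0
t=7: a0@(0,0) a1@(0,0) a2@(0,0) a3@(0,0) a4@(0,0) a5@(0,0) a6@(0,0) | pheromone: 89 0 0 0 / 0 0 0 0 / 0 0 0 0 / 0 0 0 0
t=8: a0@(0,0) a1@(0,0) a2@(0,0) a3@(0,0) a4@(0,0) a5@(0,0) a6@(0,0) | pheromone: 102 0 0 0 / 0 0 0 0 / 0 0 0 0 / 0 0 0 0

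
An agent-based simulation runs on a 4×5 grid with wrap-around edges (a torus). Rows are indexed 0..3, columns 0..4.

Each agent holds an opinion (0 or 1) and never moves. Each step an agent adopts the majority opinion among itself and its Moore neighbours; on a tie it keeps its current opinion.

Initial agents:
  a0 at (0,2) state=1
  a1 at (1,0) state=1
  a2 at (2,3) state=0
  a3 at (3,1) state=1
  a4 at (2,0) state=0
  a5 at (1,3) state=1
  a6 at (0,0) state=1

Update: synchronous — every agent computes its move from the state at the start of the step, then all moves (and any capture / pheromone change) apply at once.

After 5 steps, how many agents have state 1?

6

t=1: a0@(0,2):1 a1@(1,0):1 a2@(2,3):0 a3@(3,1):1 a4@(2,0):1 a5@(1,3):1 a6@(0,0):1
t=2: (unchanged — steady state)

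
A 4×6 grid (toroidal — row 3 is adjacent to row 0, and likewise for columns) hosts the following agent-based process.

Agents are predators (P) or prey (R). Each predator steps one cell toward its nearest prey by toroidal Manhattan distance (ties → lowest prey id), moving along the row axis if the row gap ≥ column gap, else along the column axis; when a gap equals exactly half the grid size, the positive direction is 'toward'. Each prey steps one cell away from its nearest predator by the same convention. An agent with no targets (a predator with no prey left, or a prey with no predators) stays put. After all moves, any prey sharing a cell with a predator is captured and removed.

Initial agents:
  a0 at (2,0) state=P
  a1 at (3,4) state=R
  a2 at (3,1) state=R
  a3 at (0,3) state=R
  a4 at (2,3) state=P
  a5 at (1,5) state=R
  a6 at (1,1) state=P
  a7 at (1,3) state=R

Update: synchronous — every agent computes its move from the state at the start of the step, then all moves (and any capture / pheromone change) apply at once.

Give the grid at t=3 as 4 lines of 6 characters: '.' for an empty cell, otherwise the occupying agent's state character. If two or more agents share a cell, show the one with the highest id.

.P....
P..R..
.R.RRR
...P..

t=1: a0@(3,0):P a1@(0,4):R a2@(0,1):R a3@(3,3):R a4@(1,3):P a5@(0,5):R a6@(2,1):P a7@(0,3):R
t=2: a0@(0,0):P a1@(3,4):R a2@(1,1):R a3@(2,3):R a4@(0,3):P a5@(1,5):R a6@(3,1):P a7@(3,3):R
t=3: a0@(1,0):P a1@(2,4):R a2@(2,1):R a3@(1,3):R a4@(3,3):P a5@(2,5):R a6@(0,1):P a7@(2,3):R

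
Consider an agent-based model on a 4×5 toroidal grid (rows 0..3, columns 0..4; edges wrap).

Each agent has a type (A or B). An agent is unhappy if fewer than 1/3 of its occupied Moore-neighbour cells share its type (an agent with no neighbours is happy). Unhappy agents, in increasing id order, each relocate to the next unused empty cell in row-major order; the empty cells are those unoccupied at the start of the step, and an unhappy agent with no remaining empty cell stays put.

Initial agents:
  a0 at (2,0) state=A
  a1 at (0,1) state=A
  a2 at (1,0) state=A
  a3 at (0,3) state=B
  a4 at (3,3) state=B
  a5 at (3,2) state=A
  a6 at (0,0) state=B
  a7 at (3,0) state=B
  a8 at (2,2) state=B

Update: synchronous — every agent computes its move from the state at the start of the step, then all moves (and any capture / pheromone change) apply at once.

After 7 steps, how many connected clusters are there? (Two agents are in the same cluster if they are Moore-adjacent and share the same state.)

3

t=1: a0@(2,0):A a1@(0,1):A a2@(1,0):A a3@(0,3):B a4@(3,3):B a5@(0,2):A a6@(0,0):B a7@(3,0):B a8@(2,2):B
t=2: (unchanged — steady state)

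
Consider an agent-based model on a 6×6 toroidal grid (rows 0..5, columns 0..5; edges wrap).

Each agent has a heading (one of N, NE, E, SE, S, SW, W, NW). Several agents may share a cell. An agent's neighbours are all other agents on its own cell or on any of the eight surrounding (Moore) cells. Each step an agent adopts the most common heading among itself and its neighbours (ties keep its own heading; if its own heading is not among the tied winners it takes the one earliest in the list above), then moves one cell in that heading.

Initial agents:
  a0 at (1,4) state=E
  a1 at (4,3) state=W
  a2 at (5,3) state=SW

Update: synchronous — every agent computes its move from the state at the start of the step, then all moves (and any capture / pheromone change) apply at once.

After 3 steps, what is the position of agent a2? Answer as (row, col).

t=1: a0@(1,5):E a1@(4,2):W a2@(0,2):SW
t=2: a0@(1,0):E a1@(4,1):W a2@(1,1):SW
t=3: a0@(1,1):E a1@(4,0):W a2@(2,0):SW

(2, 0)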